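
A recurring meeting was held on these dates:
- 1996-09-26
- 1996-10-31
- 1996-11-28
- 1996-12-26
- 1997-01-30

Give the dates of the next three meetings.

Every date is a Thursday; gaps 35, 28, 28, 35 days.
Each is the last Thursday of its month (at least one falls on the 29th or later, ruling out '4th Thursday').
February 1997 ends with Thursday 1997-02-27.
Last Thursday of March 1997: 1997-03-27.
April 1997 ends with Thursday 1997-04-24.

1997-02-27, 1997-03-27, 1997-04-24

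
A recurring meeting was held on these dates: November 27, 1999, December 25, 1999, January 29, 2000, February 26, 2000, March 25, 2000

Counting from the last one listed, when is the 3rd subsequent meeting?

June 24, 2000

All Saturdays; the gaps (28, 35, 28, 28) vary with month length.
This is the last Saturday of each month.
Last Saturday of April 2000: April 29, 2000.
Last Saturday of May 2000: May 27, 2000.
June 2000 ends with Saturday June 24, 2000.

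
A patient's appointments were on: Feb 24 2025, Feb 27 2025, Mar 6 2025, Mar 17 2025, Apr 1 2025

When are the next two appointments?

Apr 20 2025, May 13 2025

Intervals are 3, 7, 11, 15 days — an arithmetic progression with common difference 4.
Next gap: 19 days. Apr 1 2025 + 19 days = Apr 20 2025.
Next gap: 23 days. Apr 20 2025 + 23 days = May 13 2025.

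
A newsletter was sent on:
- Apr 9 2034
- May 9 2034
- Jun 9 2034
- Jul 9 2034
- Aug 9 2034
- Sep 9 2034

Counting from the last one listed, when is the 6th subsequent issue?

Gaps: 30, 31, 30, 31, 31 days — not constant. Every event is on the 9th of the month.
Pattern: the 9th of each month.
October 2034: Oct 9 2034.
November 2034: Nov 9 2034.
December 2034: Dec 9 2034.
January 2035: Jan 9 2035.
February 2035: Feb 9 2035.
March 2035: Mar 9 2035.

Mar 9 2035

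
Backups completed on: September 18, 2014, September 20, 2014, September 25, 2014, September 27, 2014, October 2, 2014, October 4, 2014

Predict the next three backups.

Every event lands on a Thursday or Saturday (gaps cycle 2, 5, 2, 5, 2).
So the schedule is: every Thursday and Saturday.
Next Thursday: October 9, 2014.
Next Saturday: October 11, 2014.
Next Thursday: October 16, 2014.

October 9, 2014; October 11, 2014; October 16, 2014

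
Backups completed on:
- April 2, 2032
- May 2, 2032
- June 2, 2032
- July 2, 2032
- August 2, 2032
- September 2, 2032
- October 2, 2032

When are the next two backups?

November 2, 2032; December 2, 2032

Gaps: 30, 31, 30, 31, 31, 30 days — not constant. Every event is on the 2nd of the month.
Pattern: the 2nd of each month.
November 2032: November 2, 2032.
Next: December 2032 → December 2, 2032.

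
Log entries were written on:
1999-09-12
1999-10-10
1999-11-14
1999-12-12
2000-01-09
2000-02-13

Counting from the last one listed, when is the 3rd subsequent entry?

Gaps: 28, 35, 28, 28, 35 days — a mix of 28 and 35. Every date is a Sunday.
Each is the 2nd Sunday of its month.
March 2000 — 2nd Sunday is 2000-03-12.
2nd Sunday of April 2000: 2000-04-09.
2nd Sunday of May 2000: 2000-05-14.

2000-05-14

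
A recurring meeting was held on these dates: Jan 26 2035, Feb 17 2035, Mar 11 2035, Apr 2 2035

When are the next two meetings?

Apr 24 2035, May 16 2035

The spacing is 22, 22, 22 days — always 22 days.
Apr 2 2035 + 22 days = Apr 24 2035.
Apr 24 2035 + 22 days = May 16 2035.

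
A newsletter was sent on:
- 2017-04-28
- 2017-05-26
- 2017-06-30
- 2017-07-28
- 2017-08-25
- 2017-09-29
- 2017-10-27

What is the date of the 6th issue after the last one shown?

These are Fridays with 28, 35, 28, 28, 35, 28-day gaps.
Each is the final Friday of its month — 2017-06-30 is past the 28th, so '4th Friday' doesn't fit.
November 2017 ends with Friday 2017-11-24.
December 2017 ends with Friday 2017-12-29.
January 2018 ends with Friday 2018-01-26.
Last Friday of February 2018: 2018-02-23.
Last Friday of March 2018: 2018-03-30.
Last Friday of April 2018: 2018-04-27.

2018-04-27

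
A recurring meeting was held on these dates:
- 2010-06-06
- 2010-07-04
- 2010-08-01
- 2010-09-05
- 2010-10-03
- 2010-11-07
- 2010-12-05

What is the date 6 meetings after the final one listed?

Gaps: 28, 28, 35, 28, 35, 28 days — a mix of 28 and 35. Every date is a Sunday.
Each is the 1st Sunday of its month.
January 2011 — 1st Sunday is 2011-01-02.
February 2011 — 1st Sunday is 2011-02-06.
1st Sunday of March 2011: 2011-03-06.
1st Sunday of April 2011: 2011-04-03.
1st Sunday of May 2011: 2011-05-01.
June 2011 — 1st Sunday is 2011-06-05.

2011-06-05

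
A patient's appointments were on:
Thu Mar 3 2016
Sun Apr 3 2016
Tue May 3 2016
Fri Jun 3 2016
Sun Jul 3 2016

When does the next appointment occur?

The day-of-month is always 3 (31, 30, 31, 30 days between events).
So this recurs on the 3rd of each month.
August 2016: Wed Aug 3 2016.

Wed Aug 3 2016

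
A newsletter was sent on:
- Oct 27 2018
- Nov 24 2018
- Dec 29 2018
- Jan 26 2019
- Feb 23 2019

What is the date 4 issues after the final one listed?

Jun 29 2019

All Saturdays; the gaps (28, 35, 28, 28) vary with month length.
This is the last Saturday of each month.
March 2019 ends with Saturday Mar 30 2019.
April 2019 ends with Saturday Apr 27 2019.
Last Saturday of May 2019: May 25 2019.
June 2019 ends with Saturday Jun 29 2019.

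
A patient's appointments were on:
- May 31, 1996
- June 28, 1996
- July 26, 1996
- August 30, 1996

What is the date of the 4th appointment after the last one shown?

December 27, 1996

These are Fridays with 28, 28, 35-day gaps.
Each is the final Friday of its month — May 31, 1996 is past the 28th, so '4th Friday' doesn't fit.
September 1996 ends with Friday September 27, 1996.
Last Friday of October 1996: October 25, 1996.
November 1996 ends with Friday November 29, 1996.
December 1996 ends with Friday December 27, 1996.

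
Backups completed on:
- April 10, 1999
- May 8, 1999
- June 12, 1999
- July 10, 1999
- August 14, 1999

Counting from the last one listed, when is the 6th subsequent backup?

These are Saturdays at 28- or 35-day spacing (28, 35, 28, 35).
The pattern: 2nd Saturday of the month.
September 1999 — 2nd Saturday is September 11, 1999.
2nd Saturday of October 1999: October 9, 1999.
November 1999 — 2nd Saturday is November 13, 1999.
December 1999 — 2nd Saturday is December 11, 1999.
2nd Saturday of January 2000: January 8, 2000.
2nd Saturday of February 2000: February 12, 2000.

February 12, 2000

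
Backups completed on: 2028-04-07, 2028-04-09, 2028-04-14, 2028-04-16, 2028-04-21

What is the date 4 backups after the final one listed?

2028-05-05

The gap pattern 2, 5, 2, 5 repeats every 2 events.
These are the Fridays and Sundays of each week.
The following Sunday is 2028-04-23.
Next Friday: 2028-04-28.
Next Sunday: 2028-04-30.
The following Friday is 2028-05-05.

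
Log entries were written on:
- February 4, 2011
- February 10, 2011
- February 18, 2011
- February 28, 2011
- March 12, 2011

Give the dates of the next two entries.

Intervals are 6, 8, 10, 12 days — an arithmetic progression with common difference 2.
Next gap: 14 days. March 12, 2011 + 14 days = March 26, 2011.
Next gap: 16 days. March 26, 2011 + 16 days = April 11, 2011.

March 26, 2011; April 11, 2011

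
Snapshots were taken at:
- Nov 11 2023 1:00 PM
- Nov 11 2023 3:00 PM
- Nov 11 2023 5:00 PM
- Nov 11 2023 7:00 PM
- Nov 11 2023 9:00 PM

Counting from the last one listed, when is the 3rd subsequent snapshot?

The interval is a steady 2 hours (2, 2, 2, 2).
Nov 11 2023 9:00 PM + 2 h = Nov 11 2023 11:00 PM.
Nov 11 2023 11:00 PM + 2 h = Nov 12 2023 1:00 AM.
Nov 12 2023 1:00 AM + 2 h = Nov 12 2023 3:00 AM.

Nov 12 2023 3:00 AM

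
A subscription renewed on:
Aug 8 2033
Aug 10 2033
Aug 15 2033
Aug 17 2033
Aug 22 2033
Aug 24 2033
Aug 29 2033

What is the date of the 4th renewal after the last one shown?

Sep 12 2033

The gap pattern 2, 5, 2, 5, 2, 5 repeats every 2 events.
These are the Mondays and Wednesdays of each week.
The following Wednesday is Aug 31 2033.
The following Monday is Sep 5 2033.
The following Wednesday is Sep 7 2033.
Next Monday: Sep 12 2033.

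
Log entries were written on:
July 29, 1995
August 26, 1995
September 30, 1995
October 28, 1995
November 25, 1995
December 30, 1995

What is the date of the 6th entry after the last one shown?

These are Saturdays with 28, 35, 28, 28, 35-day gaps.
Each is the final Saturday of its month — July 29, 1995 is past the 28th, so '4th Saturday' doesn't fit.
January 1996 ends with Saturday January 27, 1996.
February 1996 ends with Saturday February 24, 1996.
March 1996 ends with Saturday March 30, 1996.
Last Saturday of April 1996: April 27, 1996.
May 1996 ends with Saturday May 25, 1996.
Last Saturday of June 1996: June 29, 1996.

June 29, 1996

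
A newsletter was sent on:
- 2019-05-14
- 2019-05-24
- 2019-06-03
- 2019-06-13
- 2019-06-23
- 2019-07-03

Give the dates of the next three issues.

The spacing is 10, 10, 10, 10, 10 days — always 10 days.
2019-07-03 + 10 days = 2019-07-13.
2019-07-13 + 10 days = 2019-07-23.
2019-07-23 + 10 days = 2019-08-02.

2019-07-13, 2019-07-23, 2019-08-02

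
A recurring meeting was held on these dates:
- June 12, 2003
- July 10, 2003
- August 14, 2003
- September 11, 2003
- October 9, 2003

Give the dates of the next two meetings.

These are Thursdays at 28- or 35-day spacing (28, 35, 28, 28).
The pattern: 2nd Thursday of the month.
2nd Thursday of November 2003: November 13, 2003.
December 2003 — 2nd Thursday is December 11, 2003.

November 13, 2003; December 11, 2003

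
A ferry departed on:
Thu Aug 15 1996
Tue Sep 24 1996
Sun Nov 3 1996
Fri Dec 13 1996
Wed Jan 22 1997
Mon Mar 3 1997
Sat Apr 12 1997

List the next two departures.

Thu May 22 1997, Tue Jul 1 1997

The spacing is 40, 40, 40, 40, 40, 40 days — always 40 days.
Sat Apr 12 1997 + 40 days = Thu May 22 1997.
Thu May 22 1997 + 40 days = Tue Jul 1 1997.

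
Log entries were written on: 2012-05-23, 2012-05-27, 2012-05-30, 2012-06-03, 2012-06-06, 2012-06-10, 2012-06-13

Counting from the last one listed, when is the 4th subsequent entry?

2012-06-27

The gap pattern 4, 3, 4, 3, 4, 3 repeats every 2 events.
These are the Wednesdays and Sundays of each week.
The following Sunday is 2012-06-17.
Next Wednesday: 2012-06-20.
Next Sunday: 2012-06-24.
The following Wednesday is 2012-06-27.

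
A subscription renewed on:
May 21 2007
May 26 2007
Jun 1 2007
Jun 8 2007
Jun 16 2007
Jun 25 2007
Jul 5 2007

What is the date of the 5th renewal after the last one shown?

Gaps: 5, 6, 7, 8, 9, 10 days — each gap is 1 larger than the previous one.
Next gap: 11 days. Jul 5 2007 + 11 days = Jul 16 2007.
Next gap: 12 days. Jul 16 2007 + 12 days = Jul 28 2007.
Next gap: 13 days. Jul 28 2007 + 13 days = Aug 10 2007.
Next gap: 14 days. Aug 10 2007 + 14 days = Aug 24 2007.
Next gap: 15 days. Aug 24 2007 + 15 days = Sep 8 2007.

Sep 8 2007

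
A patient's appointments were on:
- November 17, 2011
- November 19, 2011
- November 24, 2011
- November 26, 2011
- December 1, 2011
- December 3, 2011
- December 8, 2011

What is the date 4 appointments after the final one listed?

December 22, 2011

Gaps: 2, 5, 2, 5, 2, 5 days — not constant, but cyclic with period 2.
The events fall on every Thursday and Saturday.
Next Saturday: December 10, 2011.
The following Thursday is December 15, 2011.
Next Saturday: December 17, 2011.
Next Thursday: December 22, 2011.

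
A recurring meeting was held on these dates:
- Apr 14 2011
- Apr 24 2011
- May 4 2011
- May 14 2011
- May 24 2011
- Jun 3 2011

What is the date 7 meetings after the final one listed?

Aug 12 2011

Gaps between consecutive events: 10, 10, 10, 10, 10 days — a constant 10-day interval.
Jun 3 2011 + 10 days = Jun 13 2011.
Jun 13 2011 + 10 days = Jun 23 2011.
Jun 23 2011 + 10 days = Jul 3 2011.
Jul 3 2011 + 10 days = Jul 13 2011.
Jul 13 2011 + 10 days = Jul 23 2011.
Jul 23 2011 + 10 days = Aug 2 2011.
Aug 2 2011 + 10 days = Aug 12 2011.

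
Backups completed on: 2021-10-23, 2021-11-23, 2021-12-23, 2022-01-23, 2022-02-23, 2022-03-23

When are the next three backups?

2022-04-23, 2022-05-23, 2022-06-23

The day-of-month is always 23 (31, 30, 31, 31, 28 days between events).
So this recurs on the 23rd of each month.
April 2022: 2022-04-23.
May 2022: 2022-05-23.
Next: June 2022 → 2022-06-23.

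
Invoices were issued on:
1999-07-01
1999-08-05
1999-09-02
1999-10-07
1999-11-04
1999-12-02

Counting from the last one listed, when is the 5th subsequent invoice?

All dates are Thursdays, 35, 28, 35, 28, 28 days apart.
Specifically, the 1st Thursday of each month.
January 2000 — 1st Thursday is 2000-01-06.
February 2000 — 1st Thursday is 2000-02-03.
1st Thursday of March 2000: 2000-03-02.
1st Thursday of April 2000: 2000-04-06.
May 2000 — 1st Thursday is 2000-05-04.

2000-05-04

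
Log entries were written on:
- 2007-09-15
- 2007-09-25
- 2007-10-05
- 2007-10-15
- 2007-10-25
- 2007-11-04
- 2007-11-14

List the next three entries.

Every event comes 10 days after the last (10, 10, 10, 10, 10, 10).
2007-11-14 + 10 days = 2007-11-24.
2007-11-24 + 10 days = 2007-12-04.
2007-12-04 + 10 days = 2007-12-14.

2007-11-24, 2007-12-04, 2007-12-14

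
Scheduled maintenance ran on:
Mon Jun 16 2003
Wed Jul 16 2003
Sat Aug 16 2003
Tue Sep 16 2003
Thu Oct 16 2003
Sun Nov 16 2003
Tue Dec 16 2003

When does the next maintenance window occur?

Fri Jan 16 2004

Gaps: 30, 31, 31, 30, 31, 30 days — not constant. Every event is on the 16th of the month.
Pattern: the 16th of each month.
Next: January 2004 → Fri Jan 16 2004.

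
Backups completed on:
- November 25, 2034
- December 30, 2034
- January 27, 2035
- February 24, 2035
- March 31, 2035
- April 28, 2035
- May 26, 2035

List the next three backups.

All Saturdays; the gaps (35, 28, 28, 35, 28, 28) vary with month length.
This is the last Saturday of each month.
June 2035 ends with Saturday June 30, 2035.
Last Saturday of July 2035: July 28, 2035.
Last Saturday of August 2035: August 25, 2035.

June 30, 2035; July 28, 2035; August 25, 2035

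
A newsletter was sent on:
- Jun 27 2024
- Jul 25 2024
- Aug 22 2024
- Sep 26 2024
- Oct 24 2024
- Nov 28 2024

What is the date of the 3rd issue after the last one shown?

Feb 27 2025

These are Thursdays at 28- or 35-day spacing (28, 28, 35, 28, 35).
The pattern: 4th Thursday of the month.
December 2024 — 4th Thursday is Dec 26 2024.
4th Thursday of January 2025: Jan 23 2025.
February 2025 — 4th Thursday is Feb 27 2025.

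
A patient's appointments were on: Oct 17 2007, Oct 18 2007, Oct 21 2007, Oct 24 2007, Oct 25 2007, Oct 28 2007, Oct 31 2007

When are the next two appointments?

Nov 1 2007, Nov 4 2007

The gap pattern 1, 3, 3, 1, 3, 3 repeats every 3 events.
These are the Wednesdays, Thursdays and Sundays of each week.
Next Thursday: Nov 1 2007.
The following Sunday is Nov 4 2007.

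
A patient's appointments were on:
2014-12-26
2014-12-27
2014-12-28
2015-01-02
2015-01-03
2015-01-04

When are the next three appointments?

2015-01-09, 2015-01-10, 2015-01-11

The gap pattern 1, 1, 5, 1, 1 repeats every 3 events.
These are the Fridays, Saturdays and Sundays of each week.
Next Friday: 2015-01-09.
The following Saturday is 2015-01-10.
The following Sunday is 2015-01-11.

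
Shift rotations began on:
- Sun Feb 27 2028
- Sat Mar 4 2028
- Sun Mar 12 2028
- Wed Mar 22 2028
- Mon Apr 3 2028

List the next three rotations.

Mon Apr 17 2028, Wed May 3 2028, Sun May 21 2028

Intervals are 6, 8, 10, 12 days — an arithmetic progression with common difference 2.
Next gap: 14 days. Mon Apr 3 2028 + 14 days = Mon Apr 17 2028.
Next gap: 16 days. Mon Apr 17 2028 + 16 days = Wed May 3 2028.
Next gap: 18 days. Wed May 3 2028 + 18 days = Sun May 21 2028.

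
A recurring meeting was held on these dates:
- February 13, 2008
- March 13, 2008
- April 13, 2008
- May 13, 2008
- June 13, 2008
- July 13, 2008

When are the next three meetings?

Gaps: 29, 31, 30, 31, 30 days — not constant. Every event is on the 13th of the month.
Pattern: the 13th of each month.
August 2008: August 13, 2008.
Next: September 2008 → September 13, 2008.
Next: October 2008 → October 13, 2008.

August 13, 2008; September 13, 2008; October 13, 2008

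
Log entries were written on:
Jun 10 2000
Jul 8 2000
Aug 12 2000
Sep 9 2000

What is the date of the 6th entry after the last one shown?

All dates are Saturdays, 28, 35, 28 days apart.
Specifically, the 2nd Saturday of each month.
2nd Saturday of October 2000: Oct 14 2000.
2nd Saturday of November 2000: Nov 11 2000.
December 2000 — 2nd Saturday is Dec 9 2000.
2nd Saturday of January 2001: Jan 13 2001.
February 2001 — 2nd Saturday is Feb 10 2001.
2nd Saturday of March 2001: Mar 10 2001.

Mar 10 2001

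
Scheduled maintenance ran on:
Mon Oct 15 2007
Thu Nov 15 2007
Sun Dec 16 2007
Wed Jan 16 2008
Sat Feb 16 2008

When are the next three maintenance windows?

The spacing is 31, 31, 31, 31 days — always 31 days.
Sat Feb 16 2008 + 31 days = Tue Mar 18 2008.
Tue Mar 18 2008 + 31 days = Fri Apr 18 2008.
Fri Apr 18 2008 + 31 days = Mon May 19 2008.

Tue Mar 18 2008, Fri Apr 18 2008, Mon May 19 2008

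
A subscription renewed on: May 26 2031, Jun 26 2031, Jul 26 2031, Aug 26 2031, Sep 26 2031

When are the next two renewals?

Each date is the 26th; the gaps (31, 30, 31, 31) track the month lengths.
The rule is the 26th of each month.
Next: October 2031 → Oct 26 2031.
Next: November 2031 → Nov 26 2031.

Oct 26 2031, Nov 26 2031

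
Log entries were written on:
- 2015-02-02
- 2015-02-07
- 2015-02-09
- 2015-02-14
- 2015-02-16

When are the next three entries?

Every event lands on a Monday or Saturday (gaps cycle 5, 2, 5, 2).
So the schedule is: every Monday and Saturday.
Next Saturday: 2015-02-21.
Next Monday: 2015-02-23.
The following Saturday is 2015-02-28.

2015-02-21, 2015-02-23, 2015-02-28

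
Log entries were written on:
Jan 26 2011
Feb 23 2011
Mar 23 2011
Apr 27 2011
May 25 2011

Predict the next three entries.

Jun 22 2011, Jul 27 2011, Aug 24 2011

Gaps: 28, 28, 35, 28 days — a mix of 28 and 35. Every date is a Wednesday.
Each is the 4th Wednesday of its month.
4th Wednesday of June 2011: Jun 22 2011.
July 2011 — 4th Wednesday is Jul 27 2011.
4th Wednesday of August 2011: Aug 24 2011.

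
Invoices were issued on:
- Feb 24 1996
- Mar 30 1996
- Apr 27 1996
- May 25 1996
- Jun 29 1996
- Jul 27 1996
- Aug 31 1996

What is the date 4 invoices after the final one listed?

These are Saturdays with 35, 28, 28, 35, 28, 35-day gaps.
Each is the final Saturday of its month — Mar 30 1996 is past the 28th, so '4th Saturday' doesn't fit.
September 1996 ends with Saturday Sep 28 1996.
October 1996 ends with Saturday Oct 26 1996.
November 1996 ends with Saturday Nov 30 1996.
December 1996 ends with Saturday Dec 28 1996.

Dec 28 1996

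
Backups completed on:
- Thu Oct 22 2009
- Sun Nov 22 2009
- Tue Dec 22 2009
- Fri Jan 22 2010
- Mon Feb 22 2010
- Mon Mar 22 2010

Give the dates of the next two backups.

Each date is the 22nd; the gaps (31, 30, 31, 31, 28) track the month lengths.
The rule is the 22nd of each month.
Next: April 2010 → Thu Apr 22 2010.
Next: May 2010 → Sat May 22 2010.

Thu Apr 22 2010, Sat May 22 2010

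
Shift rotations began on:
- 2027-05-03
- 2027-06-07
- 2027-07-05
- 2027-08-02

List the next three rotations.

All dates are Mondays, 35, 28, 28 days apart.
Specifically, the 1st Monday of each month.
1st Monday of September 2027: 2027-09-06.
1st Monday of October 2027: 2027-10-04.
1st Monday of November 2027: 2027-11-01.

2027-09-06, 2027-10-04, 2027-11-01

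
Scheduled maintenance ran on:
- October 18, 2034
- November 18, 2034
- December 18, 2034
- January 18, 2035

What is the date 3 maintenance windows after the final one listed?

The day-of-month is always 18 (31, 30, 31 days between events).
So this recurs on the 18th of each month.
Next: February 2035 → February 18, 2035.
March 2035: March 18, 2035.
Next: April 2035 → April 18, 2035.

April 18, 2035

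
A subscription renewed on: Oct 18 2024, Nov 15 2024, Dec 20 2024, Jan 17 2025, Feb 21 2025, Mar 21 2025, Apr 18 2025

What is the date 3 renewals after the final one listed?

Jul 18 2025

These are Fridays at 28- or 35-day spacing (28, 35, 28, 35, 28, 28).
The pattern: 3rd Friday of the month.
3rd Friday of May 2025: May 16 2025.
3rd Friday of June 2025: Jun 20 2025.
July 2025 — 3rd Friday is Jul 18 2025.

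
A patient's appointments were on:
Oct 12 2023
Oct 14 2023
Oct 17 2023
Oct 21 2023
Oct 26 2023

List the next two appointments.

Nov 1 2023, Nov 8 2023

Intervals are 2, 3, 4, 5 days — an arithmetic progression with common difference 1.
Next gap: 6 days. Oct 26 2023 + 6 days = Nov 1 2023.
Next gap: 7 days. Nov 1 2023 + 7 days = Nov 8 2023.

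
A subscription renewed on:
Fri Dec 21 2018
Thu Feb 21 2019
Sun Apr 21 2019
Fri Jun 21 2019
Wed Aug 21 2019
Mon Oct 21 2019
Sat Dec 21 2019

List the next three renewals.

Fri Feb 21 2020, Tue Apr 21 2020, Sun Jun 21 2020

Gaps: 62, 59, 61, 61, 61, 61 days — not constant. Every event is on the 21st of the month.
Pattern: the 21st of every 2 months.
February 2020: Fri Feb 21 2020.
Next: April 2020 → Tue Apr 21 2020.
June 2020: Sun Jun 21 2020.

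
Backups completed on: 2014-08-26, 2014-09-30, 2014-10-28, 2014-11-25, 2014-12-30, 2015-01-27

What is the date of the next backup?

All Tuesdays; the gaps (35, 28, 28, 35, 28) vary with month length.
This is the last Tuesday of each month.
February 2015 ends with Tuesday 2015-02-24.

2015-02-24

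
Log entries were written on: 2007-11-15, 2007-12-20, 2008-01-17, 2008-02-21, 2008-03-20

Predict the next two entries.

Gaps: 35, 28, 35, 28 days — a mix of 28 and 35. Every date is a Thursday.
Each is the 3rd Thursday of its month.
3rd Thursday of April 2008: 2008-04-17.
3rd Thursday of May 2008: 2008-05-15.

2008-04-17, 2008-05-15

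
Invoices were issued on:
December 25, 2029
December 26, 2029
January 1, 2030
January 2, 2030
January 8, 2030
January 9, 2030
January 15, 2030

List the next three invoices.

The gap pattern 1, 6, 1, 6, 1, 6 repeats every 2 events.
These are the Tuesdays and Wednesdays of each week.
Next Wednesday: January 16, 2030.
Next Tuesday: January 22, 2030.
Next Wednesday: January 23, 2030.

January 16, 2030; January 22, 2030; January 23, 2030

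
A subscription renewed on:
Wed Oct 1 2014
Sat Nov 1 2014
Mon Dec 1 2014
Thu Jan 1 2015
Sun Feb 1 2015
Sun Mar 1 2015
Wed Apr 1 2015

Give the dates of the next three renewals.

Gaps: 31, 30, 31, 31, 28, 31 days — not constant. Every event is on the 1st of the month.
Pattern: the 1st of each month.
Next: May 2015 → Fri May 1 2015.
Next: June 2015 → Mon Jun 1 2015.
July 2015: Wed Jul 1 2015.

Fri May 1 2015, Mon Jun 1 2015, Wed Jul 1 2015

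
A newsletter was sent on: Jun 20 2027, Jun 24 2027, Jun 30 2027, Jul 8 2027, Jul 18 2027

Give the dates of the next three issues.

Jul 30 2027, Aug 13 2027, Aug 29 2027

Intervals are 4, 6, 8, 10 days — an arithmetic progression with common difference 2.
Next gap: 12 days. Jul 18 2027 + 12 days = Jul 30 2027.
Next gap: 14 days. Jul 30 2027 + 14 days = Aug 13 2027.
Next gap: 16 days. Aug 13 2027 + 16 days = Aug 29 2027.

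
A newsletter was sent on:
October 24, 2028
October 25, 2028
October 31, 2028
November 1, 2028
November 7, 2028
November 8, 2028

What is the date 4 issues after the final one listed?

November 22, 2028

The gap pattern 1, 6, 1, 6, 1 repeats every 2 events.
These are the Tuesdays and Wednesdays of each week.
The following Tuesday is November 14, 2028.
Next Wednesday: November 15, 2028.
Next Tuesday: November 21, 2028.
The following Wednesday is November 22, 2028.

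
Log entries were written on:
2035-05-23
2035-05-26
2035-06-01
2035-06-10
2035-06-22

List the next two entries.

Intervals are 3, 6, 9, 12 days — an arithmetic progression with common difference 3.
Next gap: 15 days. 2035-06-22 + 15 days = 2035-07-07.
Next gap: 18 days. 2035-07-07 + 18 days = 2035-07-25.

2035-07-07, 2035-07-25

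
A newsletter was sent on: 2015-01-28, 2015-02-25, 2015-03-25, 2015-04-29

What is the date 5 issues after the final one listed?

These are Wednesdays with 28, 28, 35-day gaps.
Each is the final Wednesday of its month — 2015-04-29 is past the 28th, so '4th Wednesday' doesn't fit.
May 2015 ends with Wednesday 2015-05-27.
June 2015 ends with Wednesday 2015-06-24.
Last Wednesday of July 2015: 2015-07-29.
Last Wednesday of August 2015: 2015-08-26.
September 2015 ends with Wednesday 2015-09-30.

2015-09-30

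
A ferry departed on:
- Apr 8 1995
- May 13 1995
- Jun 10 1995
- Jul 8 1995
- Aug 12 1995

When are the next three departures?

Sep 9 1995, Oct 14 1995, Nov 11 1995

Gaps: 35, 28, 28, 35 days — a mix of 28 and 35. Every date is a Saturday.
Each is the 2nd Saturday of its month.
September 1995 — 2nd Saturday is Sep 9 1995.
2nd Saturday of October 1995: Oct 14 1995.
2nd Saturday of November 1995: Nov 11 1995.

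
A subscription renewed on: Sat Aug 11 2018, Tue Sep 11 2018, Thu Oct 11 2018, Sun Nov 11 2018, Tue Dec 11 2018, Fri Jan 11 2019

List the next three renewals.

Each date is the 11th; the gaps (31, 30, 31, 30, 31) track the month lengths.
The rule is the 11th of each month.
February 2019: Mon Feb 11 2019.
Next: March 2019 → Mon Mar 11 2019.
April 2019: Thu Apr 11 2019.

Mon Feb 11 2019, Mon Mar 11 2019, Thu Apr 11 2019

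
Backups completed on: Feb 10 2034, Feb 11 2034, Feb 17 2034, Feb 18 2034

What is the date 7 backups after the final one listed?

Mar 17 2034

The gap pattern 1, 6, 1 repeats every 2 events.
These are the Fridays and Saturdays of each week.
The following Friday is Feb 24 2034.
Next Saturday: Feb 25 2034.
The following Friday is Mar 3 2034.
The following Saturday is Mar 4 2034.
The following Friday is Mar 10 2034.
Next Saturday: Mar 11 2034.
The following Friday is Mar 17 2034.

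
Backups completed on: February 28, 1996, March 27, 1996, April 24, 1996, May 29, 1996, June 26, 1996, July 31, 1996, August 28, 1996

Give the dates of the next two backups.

These are Wednesdays with 28, 28, 35, 28, 35, 28-day gaps.
Each is the final Wednesday of its month — May 29, 1996 is past the 28th, so '4th Wednesday' doesn't fit.
September 1996 ends with Wednesday September 25, 1996.
Last Wednesday of October 1996: October 30, 1996.

September 25, 1996; October 30, 1996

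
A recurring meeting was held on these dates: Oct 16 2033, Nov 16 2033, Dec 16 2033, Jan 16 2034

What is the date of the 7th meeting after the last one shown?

Aug 16 2034

Gaps: 31, 30, 31 days — not constant. Every event is on the 16th of the month.
Pattern: the 16th of each month.
February 2034: Feb 16 2034.
March 2034: Mar 16 2034.
April 2034: Apr 16 2034.
May 2034: May 16 2034.
Next: June 2034 → Jun 16 2034.
July 2034: Jul 16 2034.
Next: August 2034 → Aug 16 2034.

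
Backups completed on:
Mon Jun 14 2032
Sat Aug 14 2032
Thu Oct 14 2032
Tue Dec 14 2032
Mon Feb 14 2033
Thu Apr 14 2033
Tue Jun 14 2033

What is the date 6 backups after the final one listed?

The day-of-month is always 14 (61, 61, 61, 62, 59, 61 days between events).
So this recurs on the 14th of every 2 months.
Next: August 2033 → Sun Aug 14 2033.
Next: October 2033 → Fri Oct 14 2033.
Next: December 2033 → Wed Dec 14 2033.
February 2034: Tue Feb 14 2034.
April 2034: Fri Apr 14 2034.
Next: June 2034 → Wed Jun 14 2034.

Wed Jun 14 2034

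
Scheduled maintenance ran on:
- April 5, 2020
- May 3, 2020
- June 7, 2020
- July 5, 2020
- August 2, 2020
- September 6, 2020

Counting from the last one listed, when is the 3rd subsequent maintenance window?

All dates are Sundays, 28, 35, 28, 28, 35 days apart.
Specifically, the 1st Sunday of each month.
1st Sunday of October 2020: October 4, 2020.
1st Sunday of November 2020: November 1, 2020.
1st Sunday of December 2020: December 6, 2020.

December 6, 2020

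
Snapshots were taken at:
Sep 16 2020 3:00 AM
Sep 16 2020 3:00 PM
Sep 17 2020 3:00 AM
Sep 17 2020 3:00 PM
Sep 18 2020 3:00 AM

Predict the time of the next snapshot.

Spacing: 12, 12, 12, 12 h — constant 12 h.
Sep 18 2020 3:00 AM + 12 h = Sep 18 2020 3:00 PM.

Sep 18 2020 3:00 PM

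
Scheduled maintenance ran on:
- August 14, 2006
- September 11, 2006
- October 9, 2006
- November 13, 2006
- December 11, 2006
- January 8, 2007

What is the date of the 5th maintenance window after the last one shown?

June 11, 2007

All dates are Mondays, 28, 28, 35, 28, 28 days apart.
Specifically, the 2nd Monday of each month.
February 2007 — 2nd Monday is February 12, 2007.
2nd Monday of March 2007: March 12, 2007.
April 2007 — 2nd Monday is April 9, 2007.
May 2007 — 2nd Monday is May 14, 2007.
June 2007 — 2nd Monday is June 11, 2007.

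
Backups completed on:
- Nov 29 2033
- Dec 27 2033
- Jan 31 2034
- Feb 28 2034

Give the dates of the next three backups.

All Tuesdays; the gaps (28, 35, 28) vary with month length.
This is the last Tuesday of each month.
Last Tuesday of March 2034: Mar 28 2034.
Last Tuesday of April 2034: Apr 25 2034.
May 2034 ends with Tuesday May 30 2034.

Mar 28 2034, Apr 25 2034, May 30 2034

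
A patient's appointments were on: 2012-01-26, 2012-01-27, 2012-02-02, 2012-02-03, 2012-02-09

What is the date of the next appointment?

The gap pattern 1, 6, 1, 6 repeats every 2 events.
These are the Thursdays and Fridays of each week.
Next Friday: 2012-02-10.

2012-02-10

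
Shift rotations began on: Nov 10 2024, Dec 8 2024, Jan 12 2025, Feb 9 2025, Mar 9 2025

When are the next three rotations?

Apr 13 2025, May 11 2025, Jun 8 2025

These are Sundays at 28- or 35-day spacing (28, 35, 28, 28).
The pattern: 2nd Sunday of the month.
2nd Sunday of April 2025: Apr 13 2025.
May 2025 — 2nd Sunday is May 11 2025.
2nd Sunday of June 2025: Jun 8 2025.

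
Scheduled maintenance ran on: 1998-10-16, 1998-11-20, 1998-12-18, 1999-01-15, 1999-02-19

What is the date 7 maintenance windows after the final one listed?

1999-09-17

These are Fridays at 28- or 35-day spacing (35, 28, 28, 35).
The pattern: 3rd Friday of the month.
3rd Friday of March 1999: 1999-03-19.
April 1999 — 3rd Friday is 1999-04-16.
3rd Friday of May 1999: 1999-05-21.
3rd Friday of June 1999: 1999-06-18.
3rd Friday of July 1999: 1999-07-16.
August 1999 — 3rd Friday is 1999-08-20.
3rd Friday of September 1999: 1999-09-17.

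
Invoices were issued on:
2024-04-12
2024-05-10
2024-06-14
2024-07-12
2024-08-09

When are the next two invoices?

Gaps: 28, 35, 28, 28 days — a mix of 28 and 35. Every date is a Friday.
Each is the 2nd Friday of its month.
2nd Friday of September 2024: 2024-09-13.
October 2024 — 2nd Friday is 2024-10-11.

2024-09-13, 2024-10-11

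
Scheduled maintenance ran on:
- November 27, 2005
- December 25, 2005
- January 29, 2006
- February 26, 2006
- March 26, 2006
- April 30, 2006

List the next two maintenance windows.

May 28, 2006; June 25, 2006

All Sundays; the gaps (28, 35, 28, 28, 35) vary with month length.
This is the last Sunday of each month.
Last Sunday of May 2006: May 28, 2006.
Last Sunday of June 2006: June 25, 2006.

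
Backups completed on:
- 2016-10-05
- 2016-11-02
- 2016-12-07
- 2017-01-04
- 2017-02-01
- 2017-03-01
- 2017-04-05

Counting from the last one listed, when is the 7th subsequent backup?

All dates are Wednesdays, 28, 35, 28, 28, 28, 35 days apart.
Specifically, the 1st Wednesday of each month.
1st Wednesday of May 2017: 2017-05-03.
1st Wednesday of June 2017: 2017-06-07.
1st Wednesday of July 2017: 2017-07-05.
August 2017 — 1st Wednesday is 2017-08-02.
September 2017 — 1st Wednesday is 2017-09-06.
October 2017 — 1st Wednesday is 2017-10-04.
1st Wednesday of November 2017: 2017-11-01.

2017-11-01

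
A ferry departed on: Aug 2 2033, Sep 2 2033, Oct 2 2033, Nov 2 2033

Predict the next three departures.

Dec 2 2033, Jan 2 2034, Feb 2 2034

Gaps: 31, 30, 31 days — not constant. Every event is on the 2nd of the month.
Pattern: the 2nd of each month.
Next: December 2033 → Dec 2 2033.
Next: January 2034 → Jan 2 2034.
Next: February 2034 → Feb 2 2034.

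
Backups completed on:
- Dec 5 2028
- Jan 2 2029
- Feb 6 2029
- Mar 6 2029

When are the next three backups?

Apr 3 2029, May 1 2029, Jun 5 2029

Gaps: 28, 35, 28 days — a mix of 28 and 35. Every date is a Tuesday.
Each is the 1st Tuesday of its month.
1st Tuesday of April 2029: Apr 3 2029.
May 2029 — 1st Tuesday is May 1 2029.
June 2029 — 1st Tuesday is Jun 5 2029.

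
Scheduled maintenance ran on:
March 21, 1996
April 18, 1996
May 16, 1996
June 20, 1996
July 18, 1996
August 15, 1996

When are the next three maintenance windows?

September 19, 1996; October 17, 1996; November 21, 1996

All dates are Thursdays, 28, 28, 35, 28, 28 days apart.
Specifically, the 3rd Thursday of each month.
3rd Thursday of September 1996: September 19, 1996.
3rd Thursday of October 1996: October 17, 1996.
3rd Thursday of November 1996: November 21, 1996.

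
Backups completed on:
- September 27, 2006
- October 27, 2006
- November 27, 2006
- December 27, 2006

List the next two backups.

Each date is the 27th; the gaps (30, 31, 30) track the month lengths.
The rule is the 27th of each month.
Next: January 2007 → January 27, 2007.
February 2007: February 27, 2007.

January 27, 2007; February 27, 2007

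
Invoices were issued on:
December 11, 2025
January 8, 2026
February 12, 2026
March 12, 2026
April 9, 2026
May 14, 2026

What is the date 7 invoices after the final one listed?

December 10, 2026

These are Thursdays at 28- or 35-day spacing (28, 35, 28, 28, 35).
The pattern: 2nd Thursday of the month.
June 2026 — 2nd Thursday is June 11, 2026.
July 2026 — 2nd Thursday is July 9, 2026.
2nd Thursday of August 2026: August 13, 2026.
September 2026 — 2nd Thursday is September 10, 2026.
October 2026 — 2nd Thursday is October 8, 2026.
November 2026 — 2nd Thursday is November 12, 2026.
2nd Thursday of December 2026: December 10, 2026.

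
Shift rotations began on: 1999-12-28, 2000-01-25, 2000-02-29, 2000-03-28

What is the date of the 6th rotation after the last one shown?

These are Tuesdays with 28, 35, 28-day gaps.
Each is the final Tuesday of its month — 2000-02-29 is past the 28th, so '4th Tuesday' doesn't fit.
Last Tuesday of April 2000: 2000-04-25.
Last Tuesday of May 2000: 2000-05-30.
June 2000 ends with Tuesday 2000-06-27.
July 2000 ends with Tuesday 2000-07-25.
August 2000 ends with Tuesday 2000-08-29.
September 2000 ends with Tuesday 2000-09-26.

2000-09-26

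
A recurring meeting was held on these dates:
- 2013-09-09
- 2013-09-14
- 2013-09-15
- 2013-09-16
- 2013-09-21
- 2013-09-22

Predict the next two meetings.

The gap pattern 5, 1, 1, 5, 1 repeats every 3 events.
These are the Mondays, Saturdays and Sundays of each week.
Next Monday: 2013-09-23.
Next Saturday: 2013-09-28.

2013-09-23, 2013-09-28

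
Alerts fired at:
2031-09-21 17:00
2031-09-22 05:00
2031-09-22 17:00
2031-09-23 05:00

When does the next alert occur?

2031-09-23 17:00

Spacing: 12, 12, 12 h — constant 12 h.
2031-09-23 05:00 + 12 h = 2031-09-23 17:00.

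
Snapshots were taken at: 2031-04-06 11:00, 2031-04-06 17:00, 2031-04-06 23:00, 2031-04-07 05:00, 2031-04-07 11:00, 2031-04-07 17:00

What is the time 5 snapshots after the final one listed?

Spacing: 6, 6, 6, 6, 6 h — constant 6 h.
2031-04-07 17:00 + 6 h = 2031-04-07 23:00.
2031-04-07 23:00 + 6 h = 2031-04-08 05:00.
2031-04-08 05:00 + 6 h = 2031-04-08 11:00.
2031-04-08 11:00 + 6 h = 2031-04-08 17:00.
2031-04-08 17:00 + 6 h = 2031-04-08 23:00.

2031-04-08 23:00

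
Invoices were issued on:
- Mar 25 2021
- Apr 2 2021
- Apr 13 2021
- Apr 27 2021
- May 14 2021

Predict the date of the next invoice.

Gaps: 8, 11, 14, 17 days — each gap is 3 larger than the previous one.
Next gap: 20 days. May 14 2021 + 20 days = Jun 3 2021.

Jun 3 2021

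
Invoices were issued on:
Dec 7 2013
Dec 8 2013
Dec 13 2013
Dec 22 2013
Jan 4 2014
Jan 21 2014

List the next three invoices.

Feb 11 2014, Mar 8 2014, Apr 6 2014

Gaps: 1, 5, 9, 13, 17 days — each gap is 4 larger than the previous one.
Next gap: 21 days. Jan 21 2014 + 21 days = Feb 11 2014.
Next gap: 25 days. Feb 11 2014 + 25 days = Mar 8 2014.
Next gap: 29 days. Mar 8 2014 + 29 days = Apr 6 2014.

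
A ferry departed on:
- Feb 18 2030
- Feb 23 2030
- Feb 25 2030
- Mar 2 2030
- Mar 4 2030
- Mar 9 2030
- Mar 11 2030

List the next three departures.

Every event lands on a Monday or Saturday (gaps cycle 5, 2, 5, 2, 5, 2).
So the schedule is: every Monday and Saturday.
Next Saturday: Mar 16 2030.
The following Monday is Mar 18 2030.
The following Saturday is Mar 23 2030.

Mar 16 2030, Mar 18 2030, Mar 23 2030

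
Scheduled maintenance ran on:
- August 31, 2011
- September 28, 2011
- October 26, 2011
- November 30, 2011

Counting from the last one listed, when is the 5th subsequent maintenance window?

These are Wednesdays with 28, 28, 35-day gaps.
Each is the final Wednesday of its month — August 31, 2011 is past the 28th, so '4th Wednesday' doesn't fit.
December 2011 ends with Wednesday December 28, 2011.
January 2012 ends with Wednesday January 25, 2012.
Last Wednesday of February 2012: February 29, 2012.
Last Wednesday of March 2012: March 28, 2012.
April 2012 ends with Wednesday April 25, 2012.

April 25, 2012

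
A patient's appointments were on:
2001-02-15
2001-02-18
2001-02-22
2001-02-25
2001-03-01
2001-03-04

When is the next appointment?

The gap pattern 3, 4, 3, 4, 3 repeats every 2 events.
These are the Thursdays and Sundays of each week.
The following Thursday is 2001-03-08.

2001-03-08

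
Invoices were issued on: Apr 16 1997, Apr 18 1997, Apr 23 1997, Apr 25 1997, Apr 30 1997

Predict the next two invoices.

The gap pattern 2, 5, 2, 5 repeats every 2 events.
These are the Wednesdays and Fridays of each week.
The following Friday is May 2 1997.
The following Wednesday is May 7 1997.

May 2 1997, May 7 1997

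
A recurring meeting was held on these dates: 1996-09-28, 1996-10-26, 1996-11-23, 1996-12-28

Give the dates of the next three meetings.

1997-01-25, 1997-02-22, 1997-03-22

Gaps: 28, 28, 35 days — a mix of 28 and 35. Every date is a Saturday.
Each is the 4th Saturday of its month.
4th Saturday of January 1997: 1997-01-25.
4th Saturday of February 1997: 1997-02-22.
4th Saturday of March 1997: 1997-03-22.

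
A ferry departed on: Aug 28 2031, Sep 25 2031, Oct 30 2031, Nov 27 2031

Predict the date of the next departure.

These are Thursdays with 28, 35, 28-day gaps.
Each is the final Thursday of its month — Oct 30 2031 is past the 28th, so '4th Thursday' doesn't fit.
Last Thursday of December 2031: Dec 25 2031.

Dec 25 2031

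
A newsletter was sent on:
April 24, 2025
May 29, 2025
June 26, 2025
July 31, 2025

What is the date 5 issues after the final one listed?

These are Thursdays with 35, 28, 35-day gaps.
Each is the final Thursday of its month — May 29, 2025 is past the 28th, so '4th Thursday' doesn't fit.
Last Thursday of August 2025: August 28, 2025.
Last Thursday of September 2025: September 25, 2025.
October 2025 ends with Thursday October 30, 2025.
November 2025 ends with Thursday November 27, 2025.
December 2025 ends with Thursday December 25, 2025.

December 25, 2025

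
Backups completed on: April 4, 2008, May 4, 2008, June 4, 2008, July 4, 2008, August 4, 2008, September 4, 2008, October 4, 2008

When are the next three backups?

Gaps: 30, 31, 30, 31, 31, 30 days — not constant. Every event is on the 4th of the month.
Pattern: the 4th of each month.
Next: November 2008 → November 4, 2008.
December 2008: December 4, 2008.
Next: January 2009 → January 4, 2009.

November 4, 2008; December 4, 2008; January 4, 2009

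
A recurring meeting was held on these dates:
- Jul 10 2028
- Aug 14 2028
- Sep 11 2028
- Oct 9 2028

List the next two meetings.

Nov 13 2028, Dec 11 2028

Gaps: 35, 28, 28 days — a mix of 28 and 35. Every date is a Monday.
Each is the 2nd Monday of its month.
November 2028 — 2nd Monday is Nov 13 2028.
December 2028 — 2nd Monday is Dec 11 2028.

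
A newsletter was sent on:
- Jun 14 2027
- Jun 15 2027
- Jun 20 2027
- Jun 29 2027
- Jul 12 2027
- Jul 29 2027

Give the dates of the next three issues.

The spacing grows by 4 each time: 1, 5, 9, 13, 17 days.
Next gap: 21 days. Jul 29 2027 + 21 days = Aug 19 2027.
Next gap: 25 days. Aug 19 2027 + 25 days = Sep 13 2027.
Next gap: 29 days. Sep 13 2027 + 29 days = Oct 12 2027.

Aug 19 2027, Sep 13 2027, Oct 12 2027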